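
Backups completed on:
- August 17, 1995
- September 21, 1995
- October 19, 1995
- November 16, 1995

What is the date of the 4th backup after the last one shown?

Gaps: 35, 28, 28 days — a mix of 28 and 35. Every date is a Thursday.
Each is the 3rd Thursday of its month.
December 1995 — 3rd Thursday is December 21, 1995.
3rd Thursday of January 1996: January 18, 1996.
February 1996 — 3rd Thursday is February 15, 1996.
March 1996 — 3rd Thursday is March 21, 1996.

March 21, 1996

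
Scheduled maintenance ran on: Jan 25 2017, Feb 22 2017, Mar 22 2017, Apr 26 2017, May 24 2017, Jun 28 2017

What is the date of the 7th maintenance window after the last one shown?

These are Wednesdays at 28- or 35-day spacing (28, 28, 35, 28, 35).
The pattern: 4th Wednesday of the month.
July 2017 — 4th Wednesday is Jul 26 2017.
August 2017 — 4th Wednesday is Aug 23 2017.
September 2017 — 4th Wednesday is Sep 27 2017.
4th Wednesday of October 2017: Oct 25 2017.
4th Wednesday of November 2017: Nov 22 2017.
December 2017 — 4th Wednesday is Dec 27 2017.
January 2018 — 4th Wednesday is Jan 24 2018.

Jan 24 2018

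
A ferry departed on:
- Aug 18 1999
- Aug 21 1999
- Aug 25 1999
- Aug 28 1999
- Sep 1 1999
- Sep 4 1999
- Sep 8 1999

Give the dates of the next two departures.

Sep 11 1999, Sep 15 1999

The gap pattern 3, 4, 3, 4, 3, 4 repeats every 2 events.
These are the Wednesdays and Saturdays of each week.
Next Saturday: Sep 11 1999.
The following Wednesday is Sep 15 1999.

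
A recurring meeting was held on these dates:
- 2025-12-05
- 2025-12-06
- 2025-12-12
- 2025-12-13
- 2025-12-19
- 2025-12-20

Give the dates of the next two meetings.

Gaps: 1, 6, 1, 6, 1 days — not constant, but cyclic with period 2.
The events fall on every Friday and Saturday.
Next Friday: 2025-12-26.
The following Saturday is 2025-12-27.

2025-12-26, 2025-12-27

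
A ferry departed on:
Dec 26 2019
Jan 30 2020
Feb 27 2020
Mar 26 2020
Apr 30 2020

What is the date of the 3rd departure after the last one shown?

Jul 30 2020

These are Thursdays with 35, 28, 28, 35-day gaps.
Each is the final Thursday of its month — Jan 30 2020 is past the 28th, so '4th Thursday' doesn't fit.
May 2020 ends with Thursday May 28 2020.
June 2020 ends with Thursday Jun 25 2020.
July 2020 ends with Thursday Jul 30 2020.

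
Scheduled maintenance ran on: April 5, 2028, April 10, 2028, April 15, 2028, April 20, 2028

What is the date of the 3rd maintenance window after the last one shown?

May 5, 2028

Every event comes 5 days after the last (5, 5, 5).
April 20, 2028 + 5 days = April 25, 2028.
April 25, 2028 + 5 days = April 30, 2028.
April 30, 2028 + 5 days = May 5, 2028.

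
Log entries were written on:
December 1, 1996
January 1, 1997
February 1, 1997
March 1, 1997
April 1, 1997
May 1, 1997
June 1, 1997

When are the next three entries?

July 1, 1997; August 1, 1997; September 1, 1997

Gaps: 31, 31, 28, 31, 30, 31 days — not constant. Every event is on the 1st of the month.
Pattern: the 1st of each month.
July 1997: July 1, 1997.
August 1997: August 1, 1997.
Next: September 1997 → September 1, 1997.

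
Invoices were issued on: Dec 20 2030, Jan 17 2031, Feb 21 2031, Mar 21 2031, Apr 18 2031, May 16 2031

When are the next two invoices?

Jun 20 2031, Jul 18 2031

These are Fridays at 28- or 35-day spacing (28, 35, 28, 28, 28).
The pattern: 3rd Friday of the month.
June 2031 — 3rd Friday is Jun 20 2031.
July 2031 — 3rd Friday is Jul 18 2031.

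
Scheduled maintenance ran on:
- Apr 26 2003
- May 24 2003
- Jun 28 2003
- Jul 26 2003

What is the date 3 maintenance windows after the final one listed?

All dates are Saturdays, 28, 35, 28 days apart.
Specifically, the 4th Saturday of each month.
August 2003 — 4th Saturday is Aug 23 2003.
4th Saturday of September 2003: Sep 27 2003.
October 2003 — 4th Saturday is Oct 25 2003.

Oct 25 2003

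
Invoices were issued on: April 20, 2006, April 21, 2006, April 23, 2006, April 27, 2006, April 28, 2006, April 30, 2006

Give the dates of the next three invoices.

Every event lands on a Thursday or Friday or Sunday (gaps cycle 1, 2, 4, 1, 2).
So the schedule is: every Thursday, Friday and Sunday.
Next Thursday: May 4, 2006.
The following Friday is May 5, 2006.
The following Sunday is May 7, 2006.

May 4, 2006; May 5, 2006; May 7, 2006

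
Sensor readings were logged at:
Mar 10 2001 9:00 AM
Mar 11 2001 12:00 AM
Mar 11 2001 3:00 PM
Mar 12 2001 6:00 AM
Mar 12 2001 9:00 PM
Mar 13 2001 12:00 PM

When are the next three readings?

Gaps: 15, 15, 15, 15, 15 hours — each event is 15 hours after the previous one.
Mar 13 2001 12:00 PM + 15 h = Mar 14 2001 3:00 AM.
Mar 14 2001 3:00 AM + 15 h = Mar 14 2001 6:00 PM.
Mar 14 2001 6:00 PM + 15 h = Mar 15 2001 9:00 AM.

Mar 14 2001 3:00 AM, Mar 14 2001 6:00 PM, Mar 15 2001 9:00 AM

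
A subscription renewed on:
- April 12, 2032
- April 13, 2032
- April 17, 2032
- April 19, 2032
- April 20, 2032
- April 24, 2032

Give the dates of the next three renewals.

April 26, 2032; April 27, 2032; May 1, 2032

Gaps: 1, 4, 2, 1, 4 days — not constant, but cyclic with period 3.
The events fall on every Monday, Tuesday and Saturday.
The following Monday is April 26, 2032.
Next Tuesday: April 27, 2032.
Next Saturday: May 1, 2032.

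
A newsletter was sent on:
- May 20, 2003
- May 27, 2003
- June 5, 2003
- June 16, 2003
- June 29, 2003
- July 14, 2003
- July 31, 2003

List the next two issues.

August 19, 2003; September 9, 2003

Intervals are 7, 9, 11, 13, 15, 17 days — an arithmetic progression with common difference 2.
Next gap: 19 days. July 31, 2003 + 19 days = August 19, 2003.
Next gap: 21 days. August 19, 2003 + 21 days = September 9, 2003.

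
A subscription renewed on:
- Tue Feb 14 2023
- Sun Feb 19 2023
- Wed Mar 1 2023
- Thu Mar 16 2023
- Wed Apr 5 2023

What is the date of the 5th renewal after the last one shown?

Wed Sep 27 2023

Intervals are 5, 10, 15, 20 days — an arithmetic progression with common difference 5.
Next gap: 25 days. Wed Apr 5 2023 + 25 days = Sun Apr 30 2023.
Next gap: 30 days. Sun Apr 30 2023 + 30 days = Tue May 30 2023.
Next gap: 35 days. Tue May 30 2023 + 35 days = Tue Jul 4 2023.
Next gap: 40 days. Tue Jul 4 2023 + 40 days = Sun Aug 13 2023.
Next gap: 45 days. Sun Aug 13 2023 + 45 days = Wed Sep 27 2023.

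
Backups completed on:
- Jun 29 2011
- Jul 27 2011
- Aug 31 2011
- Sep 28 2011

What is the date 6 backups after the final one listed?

Mar 28 2012

All Wednesdays; the gaps (28, 35, 28) vary with month length.
This is the last Wednesday of each month.
October 2011 ends with Wednesday Oct 26 2011.
Last Wednesday of November 2011: Nov 30 2011.
Last Wednesday of December 2011: Dec 28 2011.
January 2012 ends with Wednesday Jan 25 2012.
Last Wednesday of February 2012: Feb 29 2012.
Last Wednesday of March 2012: Mar 28 2012.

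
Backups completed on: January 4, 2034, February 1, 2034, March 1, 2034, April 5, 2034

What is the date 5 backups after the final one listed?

September 6, 2034

Gaps: 28, 28, 35 days — a mix of 28 and 35. Every date is a Wednesday.
Each is the 1st Wednesday of its month.
1st Wednesday of May 2034: May 3, 2034.
June 2034 — 1st Wednesday is June 7, 2034.
1st Wednesday of July 2034: July 5, 2034.
August 2034 — 1st Wednesday is August 2, 2034.
1st Wednesday of September 2034: September 6, 2034.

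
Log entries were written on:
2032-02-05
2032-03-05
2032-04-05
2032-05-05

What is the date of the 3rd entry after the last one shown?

The day-of-month is always 5 (29, 31, 30 days between events).
So this recurs on the 5th of each month.
June 2032: 2032-06-05.
Next: July 2032 → 2032-07-05.
Next: August 2032 → 2032-08-05.

2032-08-05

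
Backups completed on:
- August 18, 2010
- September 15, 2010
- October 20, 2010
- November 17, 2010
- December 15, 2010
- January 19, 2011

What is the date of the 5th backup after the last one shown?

All dates are Wednesdays, 28, 35, 28, 28, 35 days apart.
Specifically, the 3rd Wednesday of each month.
3rd Wednesday of February 2011: February 16, 2011.
March 2011 — 3rd Wednesday is March 16, 2011.
April 2011 — 3rd Wednesday is April 20, 2011.
3rd Wednesday of May 2011: May 18, 2011.
3rd Wednesday of June 2011: June 15, 2011.

June 15, 2011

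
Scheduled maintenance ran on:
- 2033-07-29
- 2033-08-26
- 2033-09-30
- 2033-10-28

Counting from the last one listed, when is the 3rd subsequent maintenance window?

2034-01-27

All Fridays; the gaps (28, 35, 28) vary with month length.
This is the last Friday of each month.
Last Friday of November 2033: 2033-11-25.
December 2033 ends with Friday 2033-12-30.
Last Friday of January 2034: 2034-01-27.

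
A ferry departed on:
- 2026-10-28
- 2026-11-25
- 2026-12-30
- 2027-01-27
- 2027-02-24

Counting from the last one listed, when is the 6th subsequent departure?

Every date is a Wednesday; gaps 28, 35, 28, 28 days.
Each is the last Wednesday of its month (at least one falls on the 29th or later, ruling out '4th Wednesday').
March 2027 ends with Wednesday 2027-03-31.
April 2027 ends with Wednesday 2027-04-28.
May 2027 ends with Wednesday 2027-05-26.
June 2027 ends with Wednesday 2027-06-30.
Last Wednesday of July 2027: 2027-07-28.
August 2027 ends with Wednesday 2027-08-25.

2027-08-25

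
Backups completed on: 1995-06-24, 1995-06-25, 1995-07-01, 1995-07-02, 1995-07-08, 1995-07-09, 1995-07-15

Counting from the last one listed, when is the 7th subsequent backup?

Every event lands on a Saturday or Sunday (gaps cycle 1, 6, 1, 6, 1, 6).
So the schedule is: every Saturday and Sunday.
The following Sunday is 1995-07-16.
The following Saturday is 1995-07-22.
The following Sunday is 1995-07-23.
Next Saturday: 1995-07-29.
The following Sunday is 1995-07-30.
The following Saturday is 1995-08-05.
Next Sunday: 1995-08-06.

1995-08-06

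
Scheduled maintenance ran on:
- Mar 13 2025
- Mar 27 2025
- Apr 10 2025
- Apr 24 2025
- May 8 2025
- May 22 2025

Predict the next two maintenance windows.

Jun 5 2025, Jun 19 2025

Gaps between consecutive events: 14, 14, 14, 14, 14 days — a constant 14-day interval.
May 22 2025 + 14 days = Jun 5 2025.
Jun 5 2025 + 14 days = Jun 19 2025.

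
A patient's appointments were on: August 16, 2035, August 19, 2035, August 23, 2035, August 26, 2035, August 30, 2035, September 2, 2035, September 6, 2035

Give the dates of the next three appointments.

Every event lands on a Thursday or Sunday (gaps cycle 3, 4, 3, 4, 3, 4).
So the schedule is: every Thursday and Sunday.
The following Sunday is September 9, 2035.
The following Thursday is September 13, 2035.
The following Sunday is September 16, 2035.

September 9, 2035; September 13, 2035; September 16, 2035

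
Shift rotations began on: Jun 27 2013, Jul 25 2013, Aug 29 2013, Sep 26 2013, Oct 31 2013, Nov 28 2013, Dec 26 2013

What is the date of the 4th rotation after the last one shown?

Every date is a Thursday; gaps 28, 35, 28, 35, 28, 28 days.
Each is the last Thursday of its month (at least one falls on the 29th or later, ruling out '4th Thursday').
Last Thursday of January 2014: Jan 30 2014.
February 2014 ends with Thursday Feb 27 2014.
Last Thursday of March 2014: Mar 27 2014.
April 2014 ends with Thursday Apr 24 2014.

Apr 24 2014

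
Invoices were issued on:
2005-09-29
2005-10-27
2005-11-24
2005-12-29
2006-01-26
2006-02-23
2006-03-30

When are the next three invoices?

Every date is a Thursday; gaps 28, 28, 35, 28, 28, 35 days.
Each is the last Thursday of its month (at least one falls on the 29th or later, ruling out '4th Thursday').
April 2006 ends with Thursday 2006-04-27.
Last Thursday of May 2006: 2006-05-25.
Last Thursday of June 2006: 2006-06-29.

2006-04-27, 2006-05-25, 2006-06-29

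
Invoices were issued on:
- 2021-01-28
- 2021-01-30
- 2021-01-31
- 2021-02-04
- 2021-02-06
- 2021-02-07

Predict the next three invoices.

2021-02-11, 2021-02-13, 2021-02-14

Gaps: 2, 1, 4, 2, 1 days — not constant, but cyclic with period 3.
The events fall on every Thursday, Saturday and Sunday.
Next Thursday: 2021-02-11.
Next Saturday: 2021-02-13.
Next Sunday: 2021-02-14.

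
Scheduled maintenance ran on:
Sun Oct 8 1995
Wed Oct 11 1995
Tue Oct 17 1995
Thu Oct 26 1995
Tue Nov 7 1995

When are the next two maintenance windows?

Gaps: 3, 6, 9, 12 days — each gap is 3 larger than the previous one.
Next gap: 15 days. Tue Nov 7 1995 + 15 days = Wed Nov 22 1995.
Next gap: 18 days. Wed Nov 22 1995 + 18 days = Sun Dec 10 1995.

Wed Nov 22 1995, Sun Dec 10 1995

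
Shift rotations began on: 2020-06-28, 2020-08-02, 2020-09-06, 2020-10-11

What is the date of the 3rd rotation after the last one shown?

2021-01-24

Every event comes 35 days after the last (35, 35, 35).
2020-10-11 + 35 days = 2020-11-15.
2020-11-15 + 35 days = 2020-12-20.
2020-12-20 + 35 days = 2021-01-24.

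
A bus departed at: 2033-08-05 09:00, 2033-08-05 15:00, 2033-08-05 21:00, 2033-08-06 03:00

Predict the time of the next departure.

2033-08-06 09:00

Spacing: 6, 6, 6 h — constant 6 h.
2033-08-06 03:00 + 6 h = 2033-08-06 09:00.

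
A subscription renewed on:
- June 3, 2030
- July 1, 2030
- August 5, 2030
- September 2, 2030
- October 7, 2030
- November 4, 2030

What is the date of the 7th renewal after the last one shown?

Gaps: 28, 35, 28, 35, 28 days — a mix of 28 and 35. Every date is a Monday.
Each is the 1st Monday of its month.
1st Monday of December 2030: December 2, 2030.
1st Monday of January 2031: January 6, 2031.
February 2031 — 1st Monday is February 3, 2031.
1st Monday of March 2031: March 3, 2031.
April 2031 — 1st Monday is April 7, 2031.
May 2031 — 1st Monday is May 5, 2031.
June 2031 — 1st Monday is June 2, 2031.

June 2, 2031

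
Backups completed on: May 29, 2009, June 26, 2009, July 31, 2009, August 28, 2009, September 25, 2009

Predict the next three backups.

October 30, 2009; November 27, 2009; December 25, 2009

Every date is a Friday; gaps 28, 35, 28, 28 days.
Each is the last Friday of its month (at least one falls on the 29th or later, ruling out '4th Friday').
October 2009 ends with Friday October 30, 2009.
November 2009 ends with Friday November 27, 2009.
Last Friday of December 2009: December 25, 2009.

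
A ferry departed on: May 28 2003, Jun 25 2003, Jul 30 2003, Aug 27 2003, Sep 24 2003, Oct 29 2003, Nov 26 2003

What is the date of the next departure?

These are Wednesdays with 28, 35, 28, 28, 35, 28-day gaps.
Each is the final Wednesday of its month — Jul 30 2003 is past the 28th, so '4th Wednesday' doesn't fit.
December 2003 ends with Wednesday Dec 31 2003.

Dec 31 2003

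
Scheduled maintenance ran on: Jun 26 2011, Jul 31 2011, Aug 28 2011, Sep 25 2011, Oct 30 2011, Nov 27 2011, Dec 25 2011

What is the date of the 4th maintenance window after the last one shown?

Every date is a Sunday; gaps 35, 28, 28, 35, 28, 28 days.
Each is the last Sunday of its month (at least one falls on the 29th or later, ruling out '4th Sunday').
January 2012 ends with Sunday Jan 29 2012.
Last Sunday of February 2012: Feb 26 2012.
Last Sunday of March 2012: Mar 25 2012.
Last Sunday of April 2012: Apr 29 2012.

Apr 29 2012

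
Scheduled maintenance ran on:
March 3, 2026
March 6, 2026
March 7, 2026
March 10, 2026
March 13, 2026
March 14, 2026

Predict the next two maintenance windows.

March 17, 2026; March 20, 2026

The gap pattern 3, 1, 3, 3, 1 repeats every 3 events.
These are the Tuesdays, Fridays and Saturdays of each week.
Next Tuesday: March 17, 2026.
The following Friday is March 20, 2026.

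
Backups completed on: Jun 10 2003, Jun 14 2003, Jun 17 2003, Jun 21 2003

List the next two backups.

Jun 24 2003, Jun 28 2003

Gaps: 4, 3, 4 days — not constant, but cyclic with period 2.
The events fall on every Tuesday and Saturday.
The following Tuesday is Jun 24 2003.
Next Saturday: Jun 28 2003.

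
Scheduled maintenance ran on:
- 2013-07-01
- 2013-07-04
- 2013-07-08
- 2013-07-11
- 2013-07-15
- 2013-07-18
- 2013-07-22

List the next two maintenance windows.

Every event lands on a Monday or Thursday (gaps cycle 3, 4, 3, 4, 3, 4).
So the schedule is: every Monday and Thursday.
Next Thursday: 2013-07-25.
Next Monday: 2013-07-29.

2013-07-25, 2013-07-29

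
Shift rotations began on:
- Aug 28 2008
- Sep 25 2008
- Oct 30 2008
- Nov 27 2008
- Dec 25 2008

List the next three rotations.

These are Thursdays with 28, 35, 28, 28-day gaps.
Each is the final Thursday of its month — Oct 30 2008 is past the 28th, so '4th Thursday' doesn't fit.
Last Thursday of January 2009: Jan 29 2009.
February 2009 ends with Thursday Feb 26 2009.
Last Thursday of March 2009: Mar 26 2009.

Jan 29 2009, Feb 26 2009, Mar 26 2009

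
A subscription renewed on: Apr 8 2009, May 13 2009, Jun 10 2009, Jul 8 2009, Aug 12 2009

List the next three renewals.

Sep 9 2009, Oct 14 2009, Nov 11 2009

Gaps: 35, 28, 28, 35 days — a mix of 28 and 35. Every date is a Wednesday.
Each is the 2nd Wednesday of its month.
2nd Wednesday of September 2009: Sep 9 2009.
October 2009 — 2nd Wednesday is Oct 14 2009.
2nd Wednesday of November 2009: Nov 11 2009.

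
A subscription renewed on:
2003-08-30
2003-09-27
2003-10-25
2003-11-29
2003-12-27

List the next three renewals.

Every date is a Saturday; gaps 28, 28, 35, 28 days.
Each is the last Saturday of its month (at least one falls on the 29th or later, ruling out '4th Saturday').
Last Saturday of January 2004: 2004-01-31.
February 2004 ends with Saturday 2004-02-28.
March 2004 ends with Saturday 2004-03-27.

2004-01-31, 2004-02-28, 2004-03-27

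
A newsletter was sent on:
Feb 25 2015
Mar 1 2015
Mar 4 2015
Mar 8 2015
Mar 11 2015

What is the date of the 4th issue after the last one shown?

Gaps: 4, 3, 4, 3 days — not constant, but cyclic with period 2.
The events fall on every Wednesday and Sunday.
The following Sunday is Mar 15 2015.
Next Wednesday: Mar 18 2015.
Next Sunday: Mar 22 2015.
The following Wednesday is Mar 25 2015.

Mar 25 2015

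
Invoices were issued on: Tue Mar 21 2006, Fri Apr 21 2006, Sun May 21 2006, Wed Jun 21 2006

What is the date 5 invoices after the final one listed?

Gaps: 31, 30, 31 days — not constant. Every event is on the 21st of the month.
Pattern: the 21st of each month.
July 2006: Fri Jul 21 2006.
August 2006: Mon Aug 21 2006.
Next: September 2006 → Thu Sep 21 2006.
October 2006: Sat Oct 21 2006.
November 2006: Tue Nov 21 2006.

Tue Nov 21 2006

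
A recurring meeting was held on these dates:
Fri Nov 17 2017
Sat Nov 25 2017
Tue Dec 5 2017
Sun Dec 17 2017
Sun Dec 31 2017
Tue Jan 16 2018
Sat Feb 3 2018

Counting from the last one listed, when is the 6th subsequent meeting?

The spacing grows by 2 each time: 8, 10, 12, 14, 16, 18 days.
Next gap: 20 days. Sat Feb 3 2018 + 20 days = Fri Feb 23 2018.
Next gap: 22 days. Fri Feb 23 2018 + 22 days = Sat Mar 17 2018.
Next gap: 24 days. Sat Mar 17 2018 + 24 days = Tue Apr 10 2018.
Next gap: 26 days. Tue Apr 10 2018 + 26 days = Sun May 6 2018.
Next gap: 28 days. Sun May 6 2018 + 28 days = Sun Jun 3 2018.
Next gap: 30 days. Sun Jun 3 2018 + 30 days = Tue Jul 3 2018.

Tue Jul 3 2018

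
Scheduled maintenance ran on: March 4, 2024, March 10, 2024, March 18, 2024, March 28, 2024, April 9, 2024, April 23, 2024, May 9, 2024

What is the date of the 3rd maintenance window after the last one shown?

Gaps: 6, 8, 10, 12, 14, 16 days — each gap is 2 larger than the previous one.
Next gap: 18 days. May 9, 2024 + 18 days = May 27, 2024.
Next gap: 20 days. May 27, 2024 + 20 days = June 16, 2024.
Next gap: 22 days. June 16, 2024 + 22 days = July 8, 2024.

July 8, 2024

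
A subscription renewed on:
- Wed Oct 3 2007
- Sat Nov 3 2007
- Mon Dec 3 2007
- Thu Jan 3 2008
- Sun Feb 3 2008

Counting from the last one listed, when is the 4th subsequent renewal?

Tue Jun 3 2008

Each date is the 3rd; the gaps (31, 30, 31, 31) track the month lengths.
The rule is the 3rd of each month.
March 2008: Mon Mar 3 2008.
Next: April 2008 → Thu Apr 3 2008.
Next: May 2008 → Sat May 3 2008.
Next: June 2008 → Tue Jun 3 2008.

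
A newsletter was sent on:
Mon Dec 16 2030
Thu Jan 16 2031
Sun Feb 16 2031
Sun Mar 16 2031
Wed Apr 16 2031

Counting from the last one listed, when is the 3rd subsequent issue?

Wed Jul 16 2031

Gaps: 31, 31, 28, 31 days — not constant. Every event is on the 16th of the month.
Pattern: the 16th of each month.
Next: May 2031 → Fri May 16 2031.
June 2031: Mon Jun 16 2031.
July 2031: Wed Jul 16 2031.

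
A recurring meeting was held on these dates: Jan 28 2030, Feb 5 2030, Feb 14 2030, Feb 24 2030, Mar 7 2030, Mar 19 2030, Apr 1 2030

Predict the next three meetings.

The spacing grows by 1 each time: 8, 9, 10, 11, 12, 13 days.
Next gap: 14 days. Apr 1 2030 + 14 days = Apr 15 2030.
Next gap: 15 days. Apr 15 2030 + 15 days = Apr 30 2030.
Next gap: 16 days. Apr 30 2030 + 16 days = May 16 2030.

Apr 15 2030, Apr 30 2030, May 16 2030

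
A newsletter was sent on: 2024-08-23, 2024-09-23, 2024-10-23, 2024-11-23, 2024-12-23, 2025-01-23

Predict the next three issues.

2025-02-23, 2025-03-23, 2025-04-23

The day-of-month is always 23 (31, 30, 31, 30, 31 days between events).
So this recurs on the 23rd of each month.
February 2025: 2025-02-23.
Next: March 2025 → 2025-03-23.
Next: April 2025 → 2025-04-23.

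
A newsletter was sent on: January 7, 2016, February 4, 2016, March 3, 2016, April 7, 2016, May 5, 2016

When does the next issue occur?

June 2, 2016

Gaps: 28, 28, 35, 28 days — a mix of 28 and 35. Every date is a Thursday.
Each is the 1st Thursday of its month.
1st Thursday of June 2016: June 2, 2016.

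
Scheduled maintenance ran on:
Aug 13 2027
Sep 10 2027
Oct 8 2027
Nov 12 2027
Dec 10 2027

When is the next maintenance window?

These are Fridays at 28- or 35-day spacing (28, 28, 35, 28).
The pattern: 2nd Friday of the month.
2nd Friday of January 2028: Jan 14 2028.

Jan 14 2028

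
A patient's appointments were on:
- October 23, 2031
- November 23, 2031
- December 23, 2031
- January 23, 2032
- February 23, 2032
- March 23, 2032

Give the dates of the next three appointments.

April 23, 2032; May 23, 2032; June 23, 2032

Gaps: 31, 30, 31, 31, 29 days — not constant. Every event is on the 23rd of the month.
Pattern: the 23rd of each month.
Next: April 2032 → April 23, 2032.
May 2032: May 23, 2032.
Next: June 2032 → June 23, 2032.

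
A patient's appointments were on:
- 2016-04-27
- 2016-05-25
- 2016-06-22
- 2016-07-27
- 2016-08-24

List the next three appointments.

All dates are Wednesdays, 28, 28, 35, 28 days apart.
Specifically, the 4th Wednesday of each month.
September 2016 — 4th Wednesday is 2016-09-28.
October 2016 — 4th Wednesday is 2016-10-26.
4th Wednesday of November 2016: 2016-11-23.

2016-09-28, 2016-10-26, 2016-11-23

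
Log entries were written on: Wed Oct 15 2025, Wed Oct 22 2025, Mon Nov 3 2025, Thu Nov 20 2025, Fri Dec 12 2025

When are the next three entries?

Thu Jan 8 2026, Mon Feb 9 2026, Wed Mar 18 2026

Intervals are 7, 12, 17, 22 days — an arithmetic progression with common difference 5.
Next gap: 27 days. Fri Dec 12 2025 + 27 days = Thu Jan 8 2026.
Next gap: 32 days. Thu Jan 8 2026 + 32 days = Mon Feb 9 2026.
Next gap: 37 days. Mon Feb 9 2026 + 37 days = Wed Mar 18 2026.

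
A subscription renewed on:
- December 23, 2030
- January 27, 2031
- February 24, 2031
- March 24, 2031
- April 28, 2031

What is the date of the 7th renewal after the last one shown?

November 24, 2031

Gaps: 35, 28, 28, 35 days — a mix of 28 and 35. Every date is a Monday.
Each is the 4th Monday of its month.
4th Monday of May 2031: May 26, 2031.
June 2031 — 4th Monday is June 23, 2031.
4th Monday of July 2031: July 28, 2031.
August 2031 — 4th Monday is August 25, 2031.
September 2031 — 4th Monday is September 22, 2031.
4th Monday of October 2031: October 27, 2031.
4th Monday of November 2031: November 24, 2031.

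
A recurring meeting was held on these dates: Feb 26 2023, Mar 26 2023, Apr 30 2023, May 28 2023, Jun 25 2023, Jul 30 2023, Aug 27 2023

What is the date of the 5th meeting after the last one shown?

Every date is a Sunday; gaps 28, 35, 28, 28, 35, 28 days.
Each is the last Sunday of its month (at least one falls on the 29th or later, ruling out '4th Sunday').
Last Sunday of September 2023: Sep 24 2023.
October 2023 ends with Sunday Oct 29 2023.
November 2023 ends with Sunday Nov 26 2023.
Last Sunday of December 2023: Dec 31 2023.
January 2024 ends with Sunday Jan 28 2024.

Jan 28 2024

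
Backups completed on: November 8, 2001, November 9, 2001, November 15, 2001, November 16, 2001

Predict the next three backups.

November 22, 2001; November 23, 2001; November 29, 2001

Every event lands on a Thursday or Friday (gaps cycle 1, 6, 1).
So the schedule is: every Thursday and Friday.
The following Thursday is November 22, 2001.
Next Friday: November 23, 2001.
The following Thursday is November 29, 2001.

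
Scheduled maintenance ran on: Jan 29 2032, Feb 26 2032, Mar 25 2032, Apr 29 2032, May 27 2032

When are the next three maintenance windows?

Jun 24 2032, Jul 29 2032, Aug 26 2032

These are Thursdays with 28, 28, 35, 28-day gaps.
Each is the final Thursday of its month — Jan 29 2032 is past the 28th, so '4th Thursday' doesn't fit.
June 2032 ends with Thursday Jun 24 2032.
Last Thursday of July 2032: Jul 29 2032.
Last Thursday of August 2032: Aug 26 2032.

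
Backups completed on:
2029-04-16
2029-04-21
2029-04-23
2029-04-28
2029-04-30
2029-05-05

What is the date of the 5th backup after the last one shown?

The gap pattern 5, 2, 5, 2, 5 repeats every 2 events.
These are the Mondays and Saturdays of each week.
The following Monday is 2029-05-07.
The following Saturday is 2029-05-12.
The following Monday is 2029-05-14.
The following Saturday is 2029-05-19.
The following Monday is 2029-05-21.

2029-05-21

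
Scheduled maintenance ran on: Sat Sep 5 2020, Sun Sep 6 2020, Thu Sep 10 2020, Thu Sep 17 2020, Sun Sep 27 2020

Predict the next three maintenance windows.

Sat Oct 10 2020, Mon Oct 26 2020, Sat Nov 14 2020

Intervals are 1, 4, 7, 10 days — an arithmetic progression with common difference 3.
Next gap: 13 days. Sun Sep 27 2020 + 13 days = Sat Oct 10 2020.
Next gap: 16 days. Sat Oct 10 2020 + 16 days = Mon Oct 26 2020.
Next gap: 19 days. Mon Oct 26 2020 + 19 days = Sat Nov 14 2020.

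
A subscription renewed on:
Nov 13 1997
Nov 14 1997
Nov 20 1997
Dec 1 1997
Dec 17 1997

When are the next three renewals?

Gaps: 1, 6, 11, 16 days — each gap is 5 larger than the previous one.
Next gap: 21 days. Dec 17 1997 + 21 days = Jan 7 1998.
Next gap: 26 days. Jan 7 1998 + 26 days = Feb 2 1998.
Next gap: 31 days. Feb 2 1998 + 31 days = Mar 5 1998.

Jan 7 1998, Feb 2 1998, Mar 5 1998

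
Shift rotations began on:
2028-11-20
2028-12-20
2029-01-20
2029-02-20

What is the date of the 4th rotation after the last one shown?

Gaps: 30, 31, 31 days — not constant. Every event is on the 20th of the month.
Pattern: the 20th of each month.
Next: March 2029 → 2029-03-20.
April 2029: 2029-04-20.
May 2029: 2029-05-20.
June 2029: 2029-06-20.

2029-06-20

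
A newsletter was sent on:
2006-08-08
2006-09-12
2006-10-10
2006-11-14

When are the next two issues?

All dates are Tuesdays, 35, 28, 35 days apart.
Specifically, the 2nd Tuesday of each month.
2nd Tuesday of December 2006: 2006-12-12.
January 2007 — 2nd Tuesday is 2007-01-09.

2006-12-12, 2007-01-09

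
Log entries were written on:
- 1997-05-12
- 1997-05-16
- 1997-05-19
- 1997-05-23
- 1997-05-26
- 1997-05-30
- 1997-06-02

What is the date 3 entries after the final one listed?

1997-06-13

Gaps: 4, 3, 4, 3, 4, 3 days — not constant, but cyclic with period 2.
The events fall on every Monday and Friday.
The following Friday is 1997-06-06.
Next Monday: 1997-06-09.
Next Friday: 1997-06-13.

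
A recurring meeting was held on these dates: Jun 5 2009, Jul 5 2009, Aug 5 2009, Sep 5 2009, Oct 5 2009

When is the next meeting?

The day-of-month is always 5 (30, 31, 31, 30 days between events).
So this recurs on the 5th of each month.
November 2009: Nov 5 2009.

Nov 5 2009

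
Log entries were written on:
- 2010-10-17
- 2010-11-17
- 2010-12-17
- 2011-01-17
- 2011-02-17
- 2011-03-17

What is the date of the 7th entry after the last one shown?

Each date is the 17th; the gaps (31, 30, 31, 31, 28) track the month lengths.
The rule is the 17th of each month.
April 2011: 2011-04-17.
Next: May 2011 → 2011-05-17.
Next: June 2011 → 2011-06-17.
Next: July 2011 → 2011-07-17.
Next: August 2011 → 2011-08-17.
September 2011: 2011-09-17.
October 2011: 2011-10-17.

2011-10-17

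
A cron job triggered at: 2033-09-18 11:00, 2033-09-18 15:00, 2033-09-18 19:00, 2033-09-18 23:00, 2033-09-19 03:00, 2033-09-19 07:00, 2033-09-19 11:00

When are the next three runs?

The interval is a steady 4 hours (4, 4, 4, 4, 4, 4).
2033-09-19 11:00 + 4 h = 2033-09-19 15:00.
2033-09-19 15:00 + 4 h = 2033-09-19 19:00.
2033-09-19 19:00 + 4 h = 2033-09-19 23:00.

2033-09-19 15:00, 2033-09-19 19:00, 2033-09-19 23:00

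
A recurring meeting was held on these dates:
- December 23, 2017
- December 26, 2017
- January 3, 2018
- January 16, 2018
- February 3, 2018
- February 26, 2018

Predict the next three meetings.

The spacing grows by 5 each time: 3, 8, 13, 18, 23 days.
Next gap: 28 days. February 26, 2018 + 28 days = March 26, 2018.
Next gap: 33 days. March 26, 2018 + 33 days = April 28, 2018.
Next gap: 38 days. April 28, 2018 + 38 days = June 5, 2018.

March 26, 2018; April 28, 2018; June 5, 2018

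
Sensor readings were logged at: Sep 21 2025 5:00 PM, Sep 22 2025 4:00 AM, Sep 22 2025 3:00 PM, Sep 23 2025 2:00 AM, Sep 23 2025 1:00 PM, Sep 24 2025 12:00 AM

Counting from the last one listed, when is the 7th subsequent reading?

Sep 27 2025 5:00 AM

The interval is a steady 11 hours (11, 11, 11, 11, 11).
Sep 24 2025 12:00 AM + 11 h = Sep 24 2025 11:00 AM.
Sep 24 2025 11:00 AM + 11 h = Sep 24 2025 10:00 PM.
Sep 24 2025 10:00 PM + 11 h = Sep 25 2025 9:00 AM.
Sep 25 2025 9:00 AM + 11 h = Sep 25 2025 8:00 PM.
Sep 25 2025 8:00 PM + 11 h = Sep 26 2025 7:00 AM.
Sep 26 2025 7:00 AM + 11 h = Sep 26 2025 6:00 PM.
Sep 26 2025 6:00 PM + 11 h = Sep 27 2025 5:00 AM.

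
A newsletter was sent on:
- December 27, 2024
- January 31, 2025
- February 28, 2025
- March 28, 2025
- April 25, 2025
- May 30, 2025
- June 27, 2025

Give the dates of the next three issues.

All Fridays; the gaps (35, 28, 28, 28, 35, 28) vary with month length.
This is the last Friday of each month.
July 2025 ends with Friday July 25, 2025.
Last Friday of August 2025: August 29, 2025.
September 2025 ends with Friday September 26, 2025.

July 25, 2025; August 29, 2025; September 26, 2025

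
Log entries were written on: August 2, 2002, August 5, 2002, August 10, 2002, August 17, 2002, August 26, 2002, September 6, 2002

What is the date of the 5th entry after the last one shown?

Intervals are 3, 5, 7, 9, 11 days — an arithmetic progression with common difference 2.
Next gap: 13 days. September 6, 2002 + 13 days = September 19, 2002.
Next gap: 15 days. September 19, 2002 + 15 days = October 4, 2002.
Next gap: 17 days. October 4, 2002 + 17 days = October 21, 2002.
Next gap: 19 days. October 21, 2002 + 19 days = November 9, 2002.
Next gap: 21 days. November 9, 2002 + 21 days = November 30, 2002.

November 30, 2002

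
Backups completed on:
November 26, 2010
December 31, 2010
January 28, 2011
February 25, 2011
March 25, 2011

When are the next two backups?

April 29, 2011; May 27, 2011

These are Fridays with 35, 28, 28, 28-day gaps.
Each is the final Friday of its month — December 31, 2010 is past the 28th, so '4th Friday' doesn't fit.
April 2011 ends with Friday April 29, 2011.
May 2011 ends with Friday May 27, 2011.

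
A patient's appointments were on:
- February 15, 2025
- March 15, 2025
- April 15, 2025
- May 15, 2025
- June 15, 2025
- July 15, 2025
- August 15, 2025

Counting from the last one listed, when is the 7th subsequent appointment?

March 15, 2026

The day-of-month is always 15 (28, 31, 30, 31, 30, 31 days between events).
So this recurs on the 15th of each month.
Next: September 2025 → September 15, 2025.
October 2025: October 15, 2025.
November 2025: November 15, 2025.
December 2025: December 15, 2025.
Next: January 2026 → January 15, 2026.
Next: February 2026 → February 15, 2026.
March 2026: March 15, 2026.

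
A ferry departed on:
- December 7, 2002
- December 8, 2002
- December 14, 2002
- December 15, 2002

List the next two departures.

Every event lands on a Saturday or Sunday (gaps cycle 1, 6, 1).
So the schedule is: every Saturday and Sunday.
The following Saturday is December 21, 2002.
The following Sunday is December 22, 2002.

December 21, 2002; December 22, 2002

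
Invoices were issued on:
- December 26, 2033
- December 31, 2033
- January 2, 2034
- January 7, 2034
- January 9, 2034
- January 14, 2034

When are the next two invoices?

The gap pattern 5, 2, 5, 2, 5 repeats every 2 events.
These are the Mondays and Saturdays of each week.
The following Monday is January 16, 2034.
The following Saturday is January 21, 2034.

January 16, 2034; January 21, 2034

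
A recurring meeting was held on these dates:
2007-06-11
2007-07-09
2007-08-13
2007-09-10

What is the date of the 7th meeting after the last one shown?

Gaps: 28, 35, 28 days — a mix of 28 and 35. Every date is a Monday.
Each is the 2nd Monday of its month.
2nd Monday of October 2007: 2007-10-08.
2nd Monday of November 2007: 2007-11-12.
2nd Monday of December 2007: 2007-12-10.
2nd Monday of January 2008: 2008-01-14.
February 2008 — 2nd Monday is 2008-02-11.
2nd Monday of March 2008: 2008-03-10.
April 2008 — 2nd Monday is 2008-04-14.

2008-04-14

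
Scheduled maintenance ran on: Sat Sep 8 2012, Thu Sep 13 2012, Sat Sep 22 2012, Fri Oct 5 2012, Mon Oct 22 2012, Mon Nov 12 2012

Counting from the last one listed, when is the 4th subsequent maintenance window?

Sat Mar 16 2013

The spacing grows by 4 each time: 5, 9, 13, 17, 21 days.
Next gap: 25 days. Mon Nov 12 2012 + 25 days = Fri Dec 7 2012.
Next gap: 29 days. Fri Dec 7 2012 + 29 days = Sat Jan 5 2013.
Next gap: 33 days. Sat Jan 5 2013 + 33 days = Thu Feb 7 2013.
Next gap: 37 days. Thu Feb 7 2013 + 37 days = Sat Mar 16 2013.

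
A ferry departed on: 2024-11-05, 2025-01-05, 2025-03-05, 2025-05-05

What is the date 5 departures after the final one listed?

Gaps: 61, 59, 61 days — not constant. Every event is on the 5th of the month.
Pattern: the 5th of every 2 months.
July 2025: 2025-07-05.
September 2025: 2025-09-05.
Next: November 2025 → 2025-11-05.
Next: January 2026 → 2026-01-05.
March 2026: 2026-03-05.

2026-03-05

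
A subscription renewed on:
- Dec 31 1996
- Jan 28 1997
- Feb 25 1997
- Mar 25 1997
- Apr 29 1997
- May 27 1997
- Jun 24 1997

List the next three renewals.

Every date is a Tuesday; gaps 28, 28, 28, 35, 28, 28 days.
Each is the last Tuesday of its month (at least one falls on the 29th or later, ruling out '4th Tuesday').
July 1997 ends with Tuesday Jul 29 1997.
August 1997 ends with Tuesday Aug 26 1997.
September 1997 ends with Tuesday Sep 30 1997.

Jul 29 1997, Aug 26 1997, Sep 30 1997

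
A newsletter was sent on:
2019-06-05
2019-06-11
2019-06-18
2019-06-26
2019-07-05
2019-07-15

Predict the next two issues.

2019-07-26, 2019-08-07

Intervals are 6, 7, 8, 9, 10 days — an arithmetic progression with common difference 1.
Next gap: 11 days. 2019-07-15 + 11 days = 2019-07-26.
Next gap: 12 days. 2019-07-26 + 12 days = 2019-08-07.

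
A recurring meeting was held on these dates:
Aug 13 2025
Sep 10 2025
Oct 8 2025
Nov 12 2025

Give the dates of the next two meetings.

Dec 10 2025, Jan 14 2026

All dates are Wednesdays, 28, 28, 35 days apart.
Specifically, the 2nd Wednesday of each month.
2nd Wednesday of December 2025: Dec 10 2025.
January 2026 — 2nd Wednesday is Jan 14 2026.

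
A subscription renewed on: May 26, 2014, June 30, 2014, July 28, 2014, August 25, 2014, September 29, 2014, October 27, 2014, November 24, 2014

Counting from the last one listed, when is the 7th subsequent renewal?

June 29, 2015

All Mondays; the gaps (35, 28, 28, 35, 28, 28) vary with month length.
This is the last Monday of each month.
December 2014 ends with Monday December 29, 2014.
Last Monday of January 2015: January 26, 2015.
February 2015 ends with Monday February 23, 2015.
Last Monday of March 2015: March 30, 2015.
Last Monday of April 2015: April 27, 2015.
May 2015 ends with Monday May 25, 2015.
Last Monday of June 2015: June 29, 2015.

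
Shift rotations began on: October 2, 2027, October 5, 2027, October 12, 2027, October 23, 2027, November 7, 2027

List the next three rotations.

November 26, 2027; December 19, 2027; January 15, 2028

Gaps: 3, 7, 11, 15 days — each gap is 4 larger than the previous one.
Next gap: 19 days. November 7, 2027 + 19 days = November 26, 2027.
Next gap: 23 days. November 26, 2027 + 23 days = December 19, 2027.
Next gap: 27 days. December 19, 2027 + 27 days = January 15, 2028.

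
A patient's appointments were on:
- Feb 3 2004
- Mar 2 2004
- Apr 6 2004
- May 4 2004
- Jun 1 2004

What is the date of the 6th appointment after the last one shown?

All dates are Tuesdays, 28, 35, 28, 28 days apart.
Specifically, the 1st Tuesday of each month.
July 2004 — 1st Tuesday is Jul 6 2004.
1st Tuesday of August 2004: Aug 3 2004.
September 2004 — 1st Tuesday is Sep 7 2004.
October 2004 — 1st Tuesday is Oct 5 2004.
November 2004 — 1st Tuesday is Nov 2 2004.
December 2004 — 1st Tuesday is Dec 7 2004.

Dec 7 2004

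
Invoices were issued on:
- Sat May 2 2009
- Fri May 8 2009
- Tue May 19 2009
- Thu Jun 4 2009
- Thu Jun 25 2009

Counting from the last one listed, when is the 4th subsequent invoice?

Intervals are 6, 11, 16, 21 days — an arithmetic progression with common difference 5.
Next gap: 26 days. Thu Jun 25 2009 + 26 days = Tue Jul 21 2009.
Next gap: 31 days. Tue Jul 21 2009 + 31 days = Fri Aug 21 2009.
Next gap: 36 days. Fri Aug 21 2009 + 36 days = Sat Sep 26 2009.
Next gap: 41 days. Sat Sep 26 2009 + 41 days = Fri Nov 6 2009.

Fri Nov 6 2009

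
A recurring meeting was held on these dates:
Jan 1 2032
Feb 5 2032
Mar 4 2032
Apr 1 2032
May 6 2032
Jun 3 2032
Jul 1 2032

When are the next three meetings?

Aug 5 2032, Sep 2 2032, Oct 7 2032

Gaps: 35, 28, 28, 35, 28, 28 days — a mix of 28 and 35. Every date is a Thursday.
Each is the 1st Thursday of its month.
1st Thursday of August 2032: Aug 5 2032.
1st Thursday of September 2032: Sep 2 2032.
1st Thursday of October 2032: Oct 7 2032.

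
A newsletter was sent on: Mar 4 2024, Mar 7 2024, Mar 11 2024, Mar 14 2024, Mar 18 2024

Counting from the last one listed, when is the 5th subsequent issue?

Apr 4 2024

Every event lands on a Monday or Thursday (gaps cycle 3, 4, 3, 4).
So the schedule is: every Monday and Thursday.
The following Thursday is Mar 21 2024.
Next Monday: Mar 25 2024.
Next Thursday: Mar 28 2024.
The following Monday is Apr 1 2024.
The following Thursday is Apr 4 2024.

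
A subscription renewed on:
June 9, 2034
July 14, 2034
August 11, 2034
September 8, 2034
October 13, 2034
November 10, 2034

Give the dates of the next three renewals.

These are Fridays at 28- or 35-day spacing (35, 28, 28, 35, 28).
The pattern: 2nd Friday of the month.
2nd Friday of December 2034: December 8, 2034.
2nd Friday of January 2035: January 12, 2035.
2nd Friday of February 2035: February 9, 2035.

December 8, 2034; January 12, 2035; February 9, 2035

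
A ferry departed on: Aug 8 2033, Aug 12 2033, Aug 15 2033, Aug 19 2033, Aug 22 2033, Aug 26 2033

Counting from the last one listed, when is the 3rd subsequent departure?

Gaps: 4, 3, 4, 3, 4 days — not constant, but cyclic with period 2.
The events fall on every Monday and Friday.
Next Monday: Aug 29 2033.
The following Friday is Sep 2 2033.
Next Monday: Sep 5 2033.

Sep 5 2033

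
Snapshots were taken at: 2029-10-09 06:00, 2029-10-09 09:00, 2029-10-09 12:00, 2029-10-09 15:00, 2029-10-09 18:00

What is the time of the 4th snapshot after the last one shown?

2029-10-10 06:00

The interval is a steady 3 hours (3, 3, 3, 3).
2029-10-09 18:00 + 3 h = 2029-10-09 21:00.
2029-10-09 21:00 + 3 h = 2029-10-10 00:00.
2029-10-10 00:00 + 3 h = 2029-10-10 03:00.
2029-10-10 03:00 + 3 h = 2029-10-10 06:00.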